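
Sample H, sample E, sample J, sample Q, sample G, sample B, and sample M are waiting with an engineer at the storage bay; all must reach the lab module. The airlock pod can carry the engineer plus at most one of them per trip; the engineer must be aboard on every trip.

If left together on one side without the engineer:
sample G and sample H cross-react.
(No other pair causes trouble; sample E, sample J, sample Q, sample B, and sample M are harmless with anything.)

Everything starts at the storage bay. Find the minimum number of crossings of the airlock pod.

13

Counting alone: the engineer can take at most 1 across per trip to the lab module, so moving all 7 needs at least 7 loaded trips out, with a return between consecutive ones — at least 13 crossings.
The plan below uses exactly 13 crossings, so it is optimal:
1. Engineer goes to the lab module with sample H.  [the storage bay: sample B, sample E, sample G, sample J, sample M, sample Q | the lab module: sample H]
2. Engineer goes back to the storage bay alone.  [the storage bay: sample B, sample E, sample G, sample J, sample M, sample Q | the lab module: sample H]
3. Engineer goes to the lab module with sample E.  [the storage bay: sample B, sample G, sample J, sample M, sample Q | the lab module: sample E, sample H]
4. Engineer goes back to the storage bay alone.  [the storage bay: sample B, sample G, sample J, sample M, sample Q | the lab module: sample E, sample H]
5. Engineer goes to the lab module with sample J.  [the storage bay: sample B, sample G, sample M, sample Q | the lab module: sample E, sample H, sample J]
6. Engineer goes back to the storage bay alone.  [the storage bay: sample B, sample G, sample M, sample Q | the lab module: sample E, sample H, sample J]
7. Engineer goes to the lab module with sample Q.  [the storage bay: sample B, sample G, sample M | the lab module: sample E, sample H, sample J, sample Q]
8. Engineer goes back to the storage bay alone.  [the storage bay: sample B, sample G, sample M | the lab module: sample E, sample H, sample J, sample Q]
9. Engineer goes to the lab module with sample B.  [the storage bay: sample G, sample M | the lab module: sample B, sample E, sample H, sample J, sample Q]
10. Engineer goes back to the storage bay alone.  [the storage bay: sample G, sample M | the lab module: sample B, sample E, sample H, sample J, sample Q]
11. Engineer goes to the lab module with sample M.  [the storage bay: sample G | the lab module: sample B, sample E, sample H, sample J, sample M, sample Q]
12. Engineer goes back to the storage bay alone.  [the storage bay: sample G | the lab module: sample B, sample E, sample H, sample J, sample M, sample Q]
13. Engineer goes to the lab module with sample G.  [the storage bay: — | the lab module: sample B, sample E, sample G, sample H, sample J, sample M, sample Q]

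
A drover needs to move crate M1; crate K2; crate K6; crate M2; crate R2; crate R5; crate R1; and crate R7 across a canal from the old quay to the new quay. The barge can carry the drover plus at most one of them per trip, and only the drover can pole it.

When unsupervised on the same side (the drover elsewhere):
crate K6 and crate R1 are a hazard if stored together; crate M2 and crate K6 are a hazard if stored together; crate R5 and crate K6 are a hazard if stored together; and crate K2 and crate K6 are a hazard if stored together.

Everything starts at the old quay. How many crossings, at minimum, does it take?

impossible

Following every safe sequence of crossings from the start, the most of the 8 that can be at the new quay as the barge arrives there on crossings 1, 3, 5, 7, 9 is 1, 2, 3, 4, 5 respectively; the best ever achieved is 5 of 8.
From crossing 11 on, no configuration arises that was not already reachable earlier: only 88 distinct safe configurations (who is on which side, and where the barge is) can ever be reached, none of them has everyone across, and every continuation just revisits them. So no valid plan exists.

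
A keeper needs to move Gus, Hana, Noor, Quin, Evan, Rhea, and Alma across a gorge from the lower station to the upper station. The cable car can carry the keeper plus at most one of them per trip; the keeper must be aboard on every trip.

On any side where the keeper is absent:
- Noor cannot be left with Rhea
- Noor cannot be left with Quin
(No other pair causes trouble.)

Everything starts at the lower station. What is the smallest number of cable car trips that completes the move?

Counting alone: the keeper can take at most 1 across per trip to the upper station, so moving all 7 needs at least 7 loaded trips out, with a return between consecutive ones — at least 13 crossings.
The safety rule pushes this higher. Following every safe sequence of crossings, the most of the 7 that can be at the upper station as the cable car arrives there on crossing 13 is 6 — never all 7.
So no plan with fewer than 15 crossings exists, and this one achieves 15:
1. Keeper goes to the upper station with Noor.
2. Keeper goes back to the lower station alone.
3. Keeper goes to the upper station with Gus.
4. Keeper goes back to the lower station alone.
5. Keeper goes to the upper station with Hana.
6. Keeper goes back to the lower station alone.
7. Keeper goes to the upper station with Quin.
8. Keeper goes back to the lower station with Noor.
9. Keeper goes to the upper station with Rhea.
10. Keeper goes back to the lower station alone.
11. Keeper goes to the upper station with Evan.
12. Keeper goes back to the lower station alone.
13. Keeper goes to the upper station with Alma.
14. Keeper goes back to the lower station alone.
15. Keeper goes to the upper station with Noor.

15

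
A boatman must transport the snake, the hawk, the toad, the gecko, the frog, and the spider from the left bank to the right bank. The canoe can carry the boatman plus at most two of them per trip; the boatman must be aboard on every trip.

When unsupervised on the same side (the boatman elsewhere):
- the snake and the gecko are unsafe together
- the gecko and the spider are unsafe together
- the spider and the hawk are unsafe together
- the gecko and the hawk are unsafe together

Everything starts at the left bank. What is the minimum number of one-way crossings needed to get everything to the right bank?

Counting alone: the boatman can take at most 2 across per trip to the right bank, so moving all 6 needs at least 3 loaded trips out, with a return between consecutive ones — at least 5 crossings.
The safety rule pushes this higher. Following every safe sequence of crossings, the most of the 6 that can be at the right bank as the canoe arrives there on crossings 5, 7 is 4, 5 respectively — never all 6.
So no plan with fewer than 9 crossings exists, and this one achieves 9:
1. Boatman goes to the right bank with the gecko and the hawk.
2. Boatman goes back to the left bank with the hawk.
3. Boatman goes to the right bank with the hawk and the snake.
4. Boatman goes back to the left bank with the gecko.
5. Boatman goes to the right bank with the gecko and the toad.
6. Boatman goes back to the left bank with the gecko.
7. Boatman goes to the right bank with the frog and the gecko.
8. Boatman goes back to the left bank with the gecko.
9. Boatman goes to the right bank with the gecko and the spider.

9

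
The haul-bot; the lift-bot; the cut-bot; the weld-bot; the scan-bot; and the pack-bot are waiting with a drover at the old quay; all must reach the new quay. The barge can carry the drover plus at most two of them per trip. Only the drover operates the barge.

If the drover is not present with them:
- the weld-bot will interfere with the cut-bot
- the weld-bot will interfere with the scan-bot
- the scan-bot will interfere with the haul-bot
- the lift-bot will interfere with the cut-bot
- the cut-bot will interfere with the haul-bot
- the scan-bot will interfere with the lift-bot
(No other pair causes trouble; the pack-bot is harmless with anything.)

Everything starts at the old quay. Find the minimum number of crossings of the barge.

7

Counting alone: the drover can take at most 2 across per trip to the new quay, so moving all 6 needs at least 3 loaded trips out, with a return between consecutive ones — at least 5 crossings.
The safety rule pushes this higher. Following every safe sequence of crossings, the most of the 6 that can be at the new quay as the barge arrives there on crossing 5 is 5 — never all 6.
So no plan with fewer than 7 crossings exists, and this one achieves 7:
1. Drover goes to the new quay with the cut-bot and the scan-bot.  [the old quay: the haul-bot, the lift-bot, the pack-bot, the weld-bot | the new quay: the cut-bot, the scan-bot]
2. Drover goes back to the old quay alone.  [the old quay: the haul-bot, the lift-bot, the pack-bot, the weld-bot | the new quay: the cut-bot, the scan-bot]
3. Drover goes to the new quay with the haul-bot and the lift-bot.  [the old quay: the pack-bot, the weld-bot | the new quay: the cut-bot, the haul-bot, the lift-bot, the scan-bot]
4. Drover goes back to the old quay with the cut-bot and the scan-bot.  [the old quay: the cut-bot, the pack-bot, the scan-bot, the weld-bot | the new quay: the haul-bot, the lift-bot]
5. Drover goes to the new quay with the pack-bot and the weld-bot.  [the old quay: the cut-bot, the scan-bot | the new quay: the haul-bot, the lift-bot, the pack-bot, the weld-bot]
6. Drover goes back to the old quay alone.  [the old quay: the cut-bot, the scan-bot | the new quay: the haul-bot, the lift-bot, the pack-bot, the weld-bot]
7. Drover goes to the new quay with the cut-bot and the scan-bot.  [the old quay: — | the new quay: the cut-bot, the haul-bot, the lift-bot, the pack-bot, the scan-bot, the weld-bot]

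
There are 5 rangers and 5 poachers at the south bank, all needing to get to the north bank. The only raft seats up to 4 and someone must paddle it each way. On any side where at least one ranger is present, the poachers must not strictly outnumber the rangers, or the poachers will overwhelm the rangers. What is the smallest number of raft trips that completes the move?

7

Counting alone: each trip to the north bank takes at most 4 across and each return brings at least 1 back, so after t trips out (and t−1 returns) at most 4t − (t−1) of the 10 are across; that first reaches 10 at t = 3, so at least 5 crossings are needed.
The safety rule pushes this higher. Following every safe sequence of crossings, the most of the 10 that can be at the north bank as the raft arrives there on crossing 5 is 9 — never all 10.
So no plan with fewer than 7 crossings exists, and this one achieves 7:
1. 2 poachers → the north bank.  (the south bank: 5R 3P; the north bank: 0R 2P)
2. 1 poacher ← the south bank.  (the south bank: 5R 4P; the north bank: 0R 1P)
3. 4 poachers → the north bank.  (the south bank: 5R 0P; the north bank: 0R 5P)
4. 1 poacher ← the south bank.  (the south bank: 5R 1P; the north bank: 0R 4P)
5. 4 rangers → the north bank.  (the south bank: 1R 1P; the north bank: 4R 4P)
6. 1 ranger and 1 poacher ← the south bank.  (the south bank: 2R 2P; the north bank: 3R 3P)
7. 2 rangers and 2 poachers → the north bank.  (the south bank: 0R 0P; the north bank: 5R 5P)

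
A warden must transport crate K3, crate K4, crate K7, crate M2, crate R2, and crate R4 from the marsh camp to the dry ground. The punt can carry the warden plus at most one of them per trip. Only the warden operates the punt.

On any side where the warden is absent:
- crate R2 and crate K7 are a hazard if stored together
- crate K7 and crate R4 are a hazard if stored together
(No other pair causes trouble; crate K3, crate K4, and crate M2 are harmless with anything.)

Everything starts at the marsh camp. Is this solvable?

1. Warden goes to the dry ground with crate K7.  [the marsh camp: crate K3, crate K4, crate M2, crate R2, crate R4 | the dry ground: crate K7]
2. Warden goes back to the marsh camp alone.  [the marsh camp: crate K3, crate K4, crate M2, crate R2, crate R4 | the dry ground: crate K7]
3. Warden goes to the dry ground with crate K3.  [the marsh camp: crate K4, crate M2, crate R2, crate R4 | the dry ground: crate K3, crate K7]
4. Warden goes back to the marsh camp alone.  [the marsh camp: crate K4, crate M2, crate R2, crate R4 | the dry ground: crate K3, crate K7]
5. Warden goes to the dry ground with crate K4.  [the marsh camp: crate M2, crate R2, crate R4 | the dry ground: crate K3, crate K4, crate K7]
6. Warden goes back to the marsh camp alone.  [the marsh camp: crate M2, crate R2, crate R4 | the dry ground: crate K3, crate K4, crate K7]
7. Warden goes to the dry ground with crate M2.  [the marsh camp: crate R2, crate R4 | the dry ground: crate K3, crate K4, crate K7, crate M2]
8. Warden goes back to the marsh camp alone.  [the marsh camp: crate R2, crate R4 | the dry ground: crate K3, crate K4, crate K7, crate M2]
9. Warden goes to the dry ground with crate R2.  [the marsh camp: crate R4 | the dry ground: crate K3, crate K4, crate K7, crate M2, crate R2]
10. Warden goes back to the marsh camp with crate K7.  [the marsh camp: crate K7, crate R4 | the dry ground: crate K3, crate K4, crate M2, crate R2]
11. Warden goes to the dry ground with crate R4.  [the marsh camp: crate K7 | the dry ground: crate K3, crate K4, crate M2, crate R2, crate R4]
12. Warden goes back to the marsh camp alone.  [the marsh camp: crate K7 | the dry ground: crate K3, crate K4, crate M2, crate R2, crate R4]
13. Warden goes to the dry ground with crate K7.  [the marsh camp: — | the dry ground: crate K3, crate K4, crate K7, crate M2, crate R2, crate R4]

Yes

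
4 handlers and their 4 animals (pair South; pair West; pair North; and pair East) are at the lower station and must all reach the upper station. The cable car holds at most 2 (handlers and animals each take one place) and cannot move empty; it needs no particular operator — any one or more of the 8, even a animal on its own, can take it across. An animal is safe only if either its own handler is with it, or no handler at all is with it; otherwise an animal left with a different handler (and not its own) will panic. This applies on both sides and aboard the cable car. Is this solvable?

No

Following every safe sequence of crossings from the start, the most of the 8 that can be at the upper station as the cable car arrives there on crossings 1, 3, 5 is 2, 3, 4 respectively; the best ever achieved is 4 of 8.
From crossing 7 on, no configuration arises that was not already reachable earlier: only 44 distinct safe configurations (who is on which side, and where the cable car is) can ever be reached, none of them has everyone across, and every continuation just revisits them. So no valid plan exists.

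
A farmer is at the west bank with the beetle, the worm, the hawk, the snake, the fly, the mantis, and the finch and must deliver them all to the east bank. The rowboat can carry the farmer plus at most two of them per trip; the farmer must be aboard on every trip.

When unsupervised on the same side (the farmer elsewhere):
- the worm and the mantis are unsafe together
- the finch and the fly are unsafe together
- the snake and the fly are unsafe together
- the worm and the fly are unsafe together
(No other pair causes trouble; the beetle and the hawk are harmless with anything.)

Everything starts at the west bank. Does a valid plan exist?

Yes

1. Farmer goes to the east bank with the fly and the worm.
2. Farmer goes back to the west bank with the fly.
3. Farmer goes to the east bank with the finch and the snake.
4. Farmer goes back to the west bank alone.
5. Farmer goes to the east bank with the beetle and the hawk.
6. Farmer goes back to the west bank alone.
7. Farmer goes to the east bank with the fly and the mantis.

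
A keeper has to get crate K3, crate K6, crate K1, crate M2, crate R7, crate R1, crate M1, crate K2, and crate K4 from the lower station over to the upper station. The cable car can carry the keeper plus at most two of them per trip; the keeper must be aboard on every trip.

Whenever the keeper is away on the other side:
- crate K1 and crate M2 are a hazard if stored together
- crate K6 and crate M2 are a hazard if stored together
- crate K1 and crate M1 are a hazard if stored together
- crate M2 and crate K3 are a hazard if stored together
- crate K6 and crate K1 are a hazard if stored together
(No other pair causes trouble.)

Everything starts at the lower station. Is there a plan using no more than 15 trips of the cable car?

Yes

Yes — this plan uses 15 crossings (≤ 15):
1. Keeper goes to the upper station with crate K1 and crate M2.  [the lower station: crate K2, crate K3, crate K4, crate K6, crate M1, crate R1, crate R7 | the upper station: crate K1, crate M2]
2. Keeper goes back to the lower station with crate K1.  [the lower station: crate K1, crate K2, crate K3, crate K4, crate K6, crate M1, crate R1, crate R7 | the upper station: crate M2]
3. Keeper goes to the upper station with crate K1 and crate K3.  [the lower station: crate K2, crate K4, crate K6, crate M1, crate R1, crate R7 | the upper station: crate K1, crate K3, crate M2]
4. Keeper goes back to the lower station with crate M2.  [the lower station: crate K2, crate K4, crate K6, crate M1, crate M2, crate R1, crate R7 | the upper station: crate K1, crate K3]
5. Keeper goes to the upper station with crate K6 and crate R7.  [the lower station: crate K2, crate K4, crate M1, crate M2, crate R1 | the upper station: crate K1, crate K3, crate K6, crate R7]
6. Keeper goes back to the lower station with crate K6.  [the lower station: crate K2, crate K4, crate K6, crate M1, crate M2, crate R1 | the upper station: crate K1, crate K3, crate R7]
7. Keeper goes to the upper station with crate K6 and crate R1.  [the lower station: crate K2, crate K4, crate M1, crate M2 | the upper station: crate K1, crate K3, crate K6, crate R1, crate R7]
8. Keeper goes back to the lower station with crate K6.  [the lower station: crate K2, crate K4, crate K6, crate M1, crate M2 | the upper station: crate K1, crate K3, crate R1, crate R7]
9. Keeper goes to the upper station with crate K6 and crate M1.  [the lower station: crate K2, crate K4, crate M2 | the upper station: crate K1, crate K3, crate K6, crate M1, crate R1, crate R7]
10. Keeper goes back to the lower station with crate K1.  [the lower station: crate K1, crate K2, crate K4, crate M2 | the upper station: crate K3, crate K6, crate M1, crate R1, crate R7]
11. Keeper goes to the upper station with crate K1 and crate K2.  [the lower station: crate K4, crate M2 | the upper station: crate K1, crate K2, crate K3, crate K6, crate M1, crate R1, crate R7]
12. Keeper goes back to the lower station with crate K1.  [the lower station: crate K1, crate K4, crate M2 | the upper station: crate K2, crate K3, crate K6, crate M1, crate R1, crate R7]
13. Keeper goes to the upper station with crate K1 and crate K4.  [the lower station: crate M2 | the upper station: crate K1, crate K2, crate K3, crate K4, crate K6, crate M1, crate R1, crate R7]
14. Keeper goes back to the lower station with crate K1.  [the lower station: crate K1, crate M2 | the upper station: crate K2, crate K3, crate K4, crate K6, crate M1, crate R1, crate R7]
15. Keeper goes to the upper station with crate K1 and crate M2.  [the lower station: — | the upper station: crate K1, crate K2, crate K3, crate K4, crate K6, crate M1, crate M2, crate R1, crate R7]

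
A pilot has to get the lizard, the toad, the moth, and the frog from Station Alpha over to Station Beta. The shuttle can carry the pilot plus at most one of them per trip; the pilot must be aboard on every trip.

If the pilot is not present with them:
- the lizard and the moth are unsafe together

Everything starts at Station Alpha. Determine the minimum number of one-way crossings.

Counting alone: the pilot can take at most 1 across per trip to Station Beta, so moving all 4 needs at least 4 loaded trips out, with a return between consecutive ones — at least 7 crossings.
The plan below uses exactly 7 crossings, so it is optimal:
1. Pilot goes to Station Beta with the lizard.  [Station Alpha: the frog, the moth, the toad | Station Beta: the lizard]
2. Pilot goes back to Station Alpha alone.  [Station Alpha: the frog, the moth, the toad | Station Beta: the lizard]
3. Pilot goes to Station Beta with the toad.  [Station Alpha: the frog, the moth | Station Beta: the lizard, the toad]
4. Pilot goes back to Station Alpha alone.  [Station Alpha: the frog, the moth | Station Beta: the lizard, the toad]
5. Pilot goes to Station Beta with the frog.  [Station Alpha: the moth | Station Beta: the frog, the lizard, the toad]
6. Pilot goes back to Station Alpha alone.  [Station Alpha: the moth | Station Beta: the frog, the lizard, the toad]
7. Pilot goes to Station Beta with the moth.  [Station Alpha: — | Station Beta: the frog, the lizard, the moth, the toad]

7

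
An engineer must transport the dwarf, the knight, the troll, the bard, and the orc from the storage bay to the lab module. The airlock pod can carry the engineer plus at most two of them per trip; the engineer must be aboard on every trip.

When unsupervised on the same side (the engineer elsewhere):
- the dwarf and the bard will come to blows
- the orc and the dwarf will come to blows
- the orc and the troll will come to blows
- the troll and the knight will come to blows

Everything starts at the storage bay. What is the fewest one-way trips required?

Counting alone: the engineer can take at most 2 across per trip to the lab module, so moving all 5 needs at least 3 loaded trips out, with a return between consecutive ones — at least 5 crossings.
The safety rule pushes this higher. Following every safe sequence of crossings, the most of the 5 that can be at the lab module as the airlock pod arrives there on crossing 5 is 4 — never all 5.
So no plan with fewer than 7 crossings exists, and this one achieves 7:
1. Engineer goes to the lab module with the dwarf and the troll.
2. Engineer goes back to the storage bay alone.
3. Engineer goes to the lab module with the knight.
4. Engineer goes back to the storage bay with the troll.
5. Engineer goes to the lab module with the bard and the orc.
6. Engineer goes back to the storage bay with the dwarf.
7. Engineer goes to the lab module with the dwarf and the troll.

7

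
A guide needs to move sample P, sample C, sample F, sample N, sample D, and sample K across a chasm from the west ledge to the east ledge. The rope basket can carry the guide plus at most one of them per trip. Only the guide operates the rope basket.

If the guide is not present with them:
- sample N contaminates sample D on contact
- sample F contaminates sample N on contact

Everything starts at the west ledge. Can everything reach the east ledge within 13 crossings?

Yes

Yes — this plan uses 13 crossings (≤ 13):
1. Guide goes to the east ledge with sample N.  [the west ledge: sample C, sample D, sample F, sample K, sample P | the east ledge: sample N]
2. Guide goes back to the west ledge alone.  [the west ledge: sample C, sample D, sample F, sample K, sample P | the east ledge: sample N]
3. Guide goes to the east ledge with sample P.  [the west ledge: sample C, sample D, sample F, sample K | the east ledge: sample N, sample P]
4. Guide goes back to the west ledge alone.  [the west ledge: sample C, sample D, sample F, sample K | the east ledge: sample N, sample P]
5. Guide goes to the east ledge with sample C.  [the west ledge: sample D, sample F, sample K | the east ledge: sample C, sample N, sample P]
6. Guide goes back to the west ledge alone.  [the west ledge: sample D, sample F, sample K | the east ledge: sample C, sample N, sample P]
7. Guide goes to the east ledge with sample F.  [the west ledge: sample D, sample K | the east ledge: sample C, sample F, sample N, sample P]
8. Guide goes back to the west ledge with sample N.  [the west ledge: sample D, sample K, sample N | the east ledge: sample C, sample F, sample P]
9. Guide goes to the east ledge with sample D.  [the west ledge: sample K, sample N | the east ledge: sample C, sample D, sample F, sample P]
10. Guide goes back to the west ledge alone.  [the west ledge: sample K, sample N | the east ledge: sample C, sample D, sample F, sample P]
11. Guide goes to the east ledge with sample K.  [the west ledge: sample N | the east ledge: sample C, sample D, sample F, sample K, sample P]
12. Guide goes back to the west ledge alone.  [the west ledge: sample N | the east ledge: sample C, sample D, sample F, sample K, sample P]
13. Guide goes to the east ledge with sample N.  [the west ledge: — | the east ledge: sample C, sample D, sample F, sample K, sample N, sample P]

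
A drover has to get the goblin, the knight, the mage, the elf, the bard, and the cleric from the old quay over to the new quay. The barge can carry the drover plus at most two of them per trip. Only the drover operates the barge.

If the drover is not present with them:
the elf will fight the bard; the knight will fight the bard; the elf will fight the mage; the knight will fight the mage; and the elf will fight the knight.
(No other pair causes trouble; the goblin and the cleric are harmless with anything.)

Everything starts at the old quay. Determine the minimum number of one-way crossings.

9

Counting alone: the drover can take at most 2 across per trip to the new quay, so moving all 6 needs at least 3 loaded trips out, with a return between consecutive ones — at least 5 crossings.
The safety rule pushes this higher. Following every safe sequence of crossings, the most of the 6 that can be at the new quay as the barge arrives there on crossings 5, 7 is 4, 5 respectively — never all 6.
So no plan with fewer than 9 crossings exists, and this one achieves 9:
1. Drover goes to the new quay with the elf and the knight.  [the old quay: the bard, the cleric, the goblin, the mage | the new quay: the elf, the knight]
2. Drover goes back to the old quay with the knight.  [the old quay: the bard, the cleric, the goblin, the knight, the mage | the new quay: the elf]
3. Drover goes to the new quay with the goblin and the knight.  [the old quay: the bard, the cleric, the mage | the new quay: the elf, the goblin, the knight]
4. Drover goes back to the old quay with the knight.  [the old quay: the bard, the cleric, the knight, the mage | the new quay: the elf, the goblin]
5. Drover goes to the new quay with the cleric and the knight.  [the old quay: the bard, the mage | the new quay: the cleric, the elf, the goblin, the knight]
6. Drover goes back to the old quay with the knight.  [the old quay: the bard, the knight, the mage | the new quay: the cleric, the elf, the goblin]
7. Drover goes to the new quay with the bard and the mage.  [the old quay: the knight | the new quay: the bard, the cleric, the elf, the goblin, the mage]
8. Drover goes back to the old quay with the elf.  [the old quay: the elf, the knight | the new quay: the bard, the cleric, the goblin, the mage]
9. Drover goes to the new quay with the elf and the knight.  [the old quay: — | the new quay: the bard, the cleric, the elf, the goblin, the knight, the mage]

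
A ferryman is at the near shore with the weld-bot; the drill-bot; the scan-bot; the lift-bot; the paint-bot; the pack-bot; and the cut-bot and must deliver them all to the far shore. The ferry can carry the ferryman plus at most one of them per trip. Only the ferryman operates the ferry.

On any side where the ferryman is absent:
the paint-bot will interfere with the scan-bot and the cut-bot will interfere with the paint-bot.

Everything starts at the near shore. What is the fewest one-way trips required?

Counting alone: the ferryman can take at most 1 across per trip to the far shore, so moving all 7 needs at least 7 loaded trips out, with a return between consecutive ones — at least 13 crossings.
The safety rule pushes this higher. Following every safe sequence of crossings, the most of the 7 that can be at the far shore as the ferry arrives there on crossing 13 is 6 — never all 7.
So no plan with fewer than 15 crossings exists, and this one achieves 15:
1. Ferryman goes to the far shore with the paint-bot.  [the near shore: the cut-bot, the drill-bot, the lift-bot, the pack-bot, the scan-bot, the weld-bot | the far shore: the paint-bot]
2. Ferryman goes back to the near shore alone.  [the near shore: the cut-bot, the drill-bot, the lift-bot, the pack-bot, the scan-bot, the weld-bot | the far shore: the paint-bot]
3. Ferryman goes to the far shore with the weld-bot.  [the near shore: the cut-bot, the drill-bot, the lift-bot, the pack-bot, the scan-bot | the far shore: the paint-bot, the weld-bot]
4. Ferryman goes back to the near shore alone.  [the near shore: the cut-bot, the drill-bot, the lift-bot, the pack-bot, the scan-bot | the far shore: the paint-bot, the weld-bot]
5. Ferryman goes to the far shore with the drill-bot.  [the near shore: the cut-bot, the lift-bot, the pack-bot, the scan-bot | the far shore: the drill-bot, the paint-bot, the weld-bot]
6. Ferryman goes back to the near shore alone.  [the near shore: the cut-bot, the lift-bot, the pack-bot, the scan-bot | the far shore: the drill-bot, the paint-bot, the weld-bot]
7. Ferryman goes to the far shore with the scan-bot.  [the near shore: the cut-bot, the lift-bot, the pack-bot | the far shore: the drill-bot, the paint-bot, the scan-bot, the weld-bot]
8. Ferryman goes back to the near shore with the paint-bot.  [the near shore: the cut-bot, the lift-bot, the pack-bot, the paint-bot | the far shore: the drill-bot, the scan-bot, the weld-bot]
9. Ferryman goes to the far shore with the cut-bot.  [the near shore: the lift-bot, the pack-bot, the paint-bot | the far shore: the cut-bot, the drill-bot, the scan-bot, the weld-bot]
10. Ferryman goes back to the near shore alone.  [the near shore: the lift-bot, the pack-bot, the paint-bot | the far shore: the cut-bot, the drill-bot, the scan-bot, the weld-bot]
11. Ferryman goes to the far shore with the lift-bot.  [the near shore: the pack-bot, the paint-bot | the far shore: the cut-bot, the drill-bot, the lift-bot, the scan-bot, the weld-bot]
12. Ferryman goes back to the near shore alone.  [the near shore: the pack-bot, the paint-bot | the far shore: the cut-bot, the drill-bot, the lift-bot, the scan-bot, the weld-bot]
13. Ferryman goes to the far shore with the pack-bot.  [the near shore: the paint-bot | the far shore: the cut-bot, the drill-bot, the lift-bot, the pack-bot, the scan-bot, the weld-bot]
14. Ferryman goes back to the near shore alone.  [the near shore: the paint-bot | the far shore: the cut-bot, the drill-bot, the lift-bot, the pack-bot, the scan-bot, the weld-bot]
15. Ferryman goes to the far shore with the paint-bot.  [the near shore: — | the far shore: the cut-bot, the drill-bot, the lift-bot, the pack-bot, the paint-bot, the scan-bot, the weld-bot]

15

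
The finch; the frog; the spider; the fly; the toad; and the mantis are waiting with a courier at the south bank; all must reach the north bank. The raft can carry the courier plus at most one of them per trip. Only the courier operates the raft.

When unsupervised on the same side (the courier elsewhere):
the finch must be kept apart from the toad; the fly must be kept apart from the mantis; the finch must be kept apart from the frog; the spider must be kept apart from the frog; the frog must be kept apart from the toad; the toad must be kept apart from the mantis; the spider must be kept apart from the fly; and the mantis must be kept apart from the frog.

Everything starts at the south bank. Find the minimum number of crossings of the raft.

Whatever the first load, the items left behind include a forbidden pair without the courier. No opening move is safe, so no plan exists.

impossible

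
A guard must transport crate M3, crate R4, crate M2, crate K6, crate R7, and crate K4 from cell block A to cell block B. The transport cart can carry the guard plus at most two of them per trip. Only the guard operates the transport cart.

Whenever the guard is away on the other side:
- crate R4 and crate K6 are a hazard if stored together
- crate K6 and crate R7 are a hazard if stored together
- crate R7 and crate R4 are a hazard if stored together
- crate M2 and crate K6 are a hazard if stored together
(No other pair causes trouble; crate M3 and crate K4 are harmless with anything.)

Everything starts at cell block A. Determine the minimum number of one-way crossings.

Counting alone: the guard can take at most 2 across per trip to cell block B, so moving all 6 needs at least 3 loaded trips out, with a return between consecutive ones — at least 5 crossings.
The safety rule pushes this higher. Following every safe sequence of crossings, the most of the 6 that can be at cell block B as the transport cart arrives there on crossings 5, 7 is 4, 5 respectively — never all 6.
So no plan with fewer than 9 crossings exists, and this one achieves 9:
1. Guard goes to cell block B with crate K6 and crate R4.
2. Guard goes back to cell block A with crate R4.
3. Guard goes to cell block B with crate M3 and crate R4.
4. Guard goes back to cell block A with crate R4.
5. Guard goes to cell block B with crate M2 and crate R4.
6. Guard goes back to cell block A with crate K6.
7. Guard goes to cell block B with crate K4 and crate K6.
8. Guard goes back to cell block A with crate K6.
9. Guard goes to cell block B with crate K6 and crate R7.

9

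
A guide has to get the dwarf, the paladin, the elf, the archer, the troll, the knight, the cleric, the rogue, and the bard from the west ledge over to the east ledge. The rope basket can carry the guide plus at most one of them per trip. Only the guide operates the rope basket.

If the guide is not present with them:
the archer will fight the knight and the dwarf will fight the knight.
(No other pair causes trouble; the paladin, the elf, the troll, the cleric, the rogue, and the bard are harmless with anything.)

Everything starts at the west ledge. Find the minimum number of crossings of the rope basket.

Counting alone: the guide can take at most 1 across per trip to the east ledge, so moving all 9 needs at least 9 loaded trips out, with a return between consecutive ones — at least 17 crossings.
The safety rule pushes this higher. Following every safe sequence of crossings, the most of the 9 that can be at the east ledge as the rope basket arrives there on crossing 17 is 8 — never all 9.
So no plan with fewer than 19 crossings exists, and this one achieves 19:
1. Guide goes to the east ledge with the knight.  [the west ledge: the archer, the bard, the cleric, the dwarf, the elf, the paladin, the rogue, the troll | the east ledge: the knight]
2. Guide goes back to the west ledge alone.  [the west ledge: the archer, the bard, the cleric, the dwarf, the elf, the paladin, the rogue, the troll | the east ledge: the knight]
3. Guide goes to the east ledge with the dwarf.  [the west ledge: the archer, the bard, the cleric, the elf, the paladin, the rogue, the troll | the east ledge: the dwarf, the knight]
4. Guide goes back to the west ledge with the knight.  [the west ledge: the archer, the bard, the cleric, the elf, the knight, the paladin, the rogue, the troll | the east ledge: the dwarf]
5. Guide goes to the east ledge with the archer.  [the west ledge: the bard, the cleric, the elf, the knight, the paladin, the rogue, the troll | the east ledge: the archer, the dwarf]
6. Guide goes back to the west ledge alone.  [the west ledge: the bard, the cleric, the elf, the knight, the paladin, the rogue, the troll | the east ledge: the archer, the dwarf]
7. Guide goes to the east ledge with the paladin.  [the west ledge: the bard, the cleric, the elf, the knight, the rogue, the troll | the east ledge: the archer, the dwarf, the paladin]
8. Guide goes back to the west ledge alone.  [the west ledge: the bard, the cleric, the elf, the knight, the rogue, the troll | the east ledge: the archer, the dwarf, the paladin]
9. Guide goes to the east ledge with the elf.  [the west ledge: the bard, the cleric, the knight, the rogue, the troll | the east ledge: the archer, the dwarf, the elf, the paladin]
10. Guide goes back to the west ledge alone.  [the west ledge: the bard, the cleric, the knight, the rogue, the troll | the east ledge: the archer, the dwarf, the elf, the paladin]
11. Guide goes to the east ledge with the troll.  [the west ledge: the bard, the cleric, the knight, the rogue | the east ledge: the archer, the dwarf, the elf, the paladin, the troll]
12. Guide goes back to the west ledge alone.  [the west ledge: the bard, the cleric, the knight, the rogue | the east ledge: the archer, the dwarf, the elf, the paladin, the troll]
13. Guide goes to the east ledge with the cleric.  [the west ledge: the bard, the knight, the rogue | the east ledge: the archer, the cleric, the dwarf, the elf, the paladin, the troll]
14. Guide goes back to the west ledge alone.  [the west ledge: the bard, the knight, the rogue | the east ledge: the archer, the cleric, the dwarf, the elf, the paladin, the troll]
15. Guide goes to the east ledge with the rogue.  [the west ledge: the bard, the knight | the east ledge: the archer, the cleric, the dwarf, the elf, the paladin, the rogue, the troll]
16. Guide goes back to the west ledge alone.  [the west ledge: the bard, the knight | the east ledge: the archer, the cleric, the dwarf, the elf, the paladin, the rogue, the troll]
17. Guide goes to the east ledge with the bard.  [the west ledge: the knight | the east ledge: the archer, the bard, the cleric, the dwarf, the elf, the paladin, the rogue, the troll]
18. Guide goes back to the west ledge alone.  [the west ledge: the knight | the east ledge: the archer, the bard, the cleric, the dwarf, the elf, the paladin, the rogue, the troll]
19. Guide goes to the east ledge with the knight.  [the west ledge: — | the east ledge: the archer, the bard, the cleric, the dwarf, the elf, the knight, the paladin, the rogue, the troll]

19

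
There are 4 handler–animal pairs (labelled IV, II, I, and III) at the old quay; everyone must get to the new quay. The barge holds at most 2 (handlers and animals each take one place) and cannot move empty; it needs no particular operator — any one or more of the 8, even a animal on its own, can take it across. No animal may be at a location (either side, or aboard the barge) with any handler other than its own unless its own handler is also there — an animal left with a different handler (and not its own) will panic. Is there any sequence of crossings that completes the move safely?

No

Following every safe sequence of crossings from the start, the most of the 8 that can be at the new quay as the barge arrives there on crossings 1, 3, 5 is 2, 3, 4 respectively; the best ever achieved is 4 of 8.
From crossing 7 on, no configuration arises that was not already reachable earlier: only 44 distinct safe configurations (who is on which side, and where the barge is) can ever be reached, none of them has everyone across, and every continuation just revisits them. So no valid plan exists.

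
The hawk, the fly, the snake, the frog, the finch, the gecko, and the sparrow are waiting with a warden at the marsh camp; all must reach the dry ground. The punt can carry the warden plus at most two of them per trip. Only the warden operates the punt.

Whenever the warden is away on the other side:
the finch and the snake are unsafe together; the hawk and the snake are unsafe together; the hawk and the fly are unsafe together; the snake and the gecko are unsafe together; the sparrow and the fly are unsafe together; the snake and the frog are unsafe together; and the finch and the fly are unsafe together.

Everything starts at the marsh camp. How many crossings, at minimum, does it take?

Counting alone: the warden can take at most 2 across per trip to the dry ground, so moving all 7 needs at least 4 loaded trips out, with a return between consecutive ones — at least 7 crossings.
The safety rule pushes this higher. Following every safe sequence of crossings, the most of the 7 that can be at the dry ground as the punt arrives there on crossing 7 is 6 — never all 7.
So no plan with fewer than 9 crossings exists, and this one achieves 9:
1. Warden goes to the dry ground with the fly and the snake.  [the marsh camp: the finch, the frog, the gecko, the hawk, the sparrow | the dry ground: the fly, the snake]
2. Warden goes back to the marsh camp alone.  [the marsh camp: the finch, the frog, the gecko, the hawk, the sparrow | the dry ground: the fly, the snake]
3. Warden goes to the dry ground with the sparrow.  [the marsh camp: the finch, the frog, the gecko, the hawk | the dry ground: the fly, the snake, the sparrow]
4. Warden goes back to the marsh camp with the fly.  [the marsh camp: the finch, the fly, the frog, the gecko, the hawk | the dry ground: the snake, the sparrow]
5. Warden goes to the dry ground with the finch and the hawk.  [the marsh camp: the fly, the frog, the gecko | the dry ground: the finch, the hawk, the snake, the sparrow]
6. Warden goes back to the marsh camp with the snake.  [the marsh camp: the fly, the frog, the gecko, the snake | the dry ground: the finch, the hawk, the sparrow]
7. Warden goes to the dry ground with the frog and the gecko.  [the marsh camp: the fly, the snake | the dry ground: the finch, the frog, the gecko, the hawk, the sparrow]
8. Warden goes back to the marsh camp alone.  [the marsh camp: the fly, the snake | the dry ground: the finch, the frog, the gecko, the hawk, the sparrow]
9. Warden goes to the dry ground with the fly and the snake.  [the marsh camp: — | the dry ground: the finch, the fly, the frog, the gecko, the hawk, the snake, the sparrow]

9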